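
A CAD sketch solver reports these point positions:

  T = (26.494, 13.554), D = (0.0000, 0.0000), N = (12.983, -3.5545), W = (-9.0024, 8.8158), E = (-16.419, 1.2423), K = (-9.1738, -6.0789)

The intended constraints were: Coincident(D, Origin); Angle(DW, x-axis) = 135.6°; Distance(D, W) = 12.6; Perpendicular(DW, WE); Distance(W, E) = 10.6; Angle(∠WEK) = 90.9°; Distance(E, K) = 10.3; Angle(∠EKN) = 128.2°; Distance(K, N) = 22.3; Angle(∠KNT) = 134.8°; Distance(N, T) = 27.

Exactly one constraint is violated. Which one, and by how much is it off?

Distance(N, T) = 27 — off by 5.20.

D = (0.00, 0.00) ✓; DW at 135.6° ✓; |DW| = 12.60 ✓; ∠(DW, WE) = 90.00° ✓; |WE| = 10.60 ✓; ∠WEK = 90.90° ✓; |EK| = 10.30 ✓; ∠EKN = 128.2° ✓; |KN| = 22.30 ✓; ∠KNT = 134.8° ✓; |NT| = 21.80 ✗.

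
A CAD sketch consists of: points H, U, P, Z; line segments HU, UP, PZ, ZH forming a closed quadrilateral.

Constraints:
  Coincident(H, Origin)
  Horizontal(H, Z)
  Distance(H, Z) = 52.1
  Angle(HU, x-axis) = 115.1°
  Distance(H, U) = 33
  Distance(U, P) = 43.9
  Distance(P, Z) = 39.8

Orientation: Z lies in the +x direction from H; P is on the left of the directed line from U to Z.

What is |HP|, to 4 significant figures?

44.43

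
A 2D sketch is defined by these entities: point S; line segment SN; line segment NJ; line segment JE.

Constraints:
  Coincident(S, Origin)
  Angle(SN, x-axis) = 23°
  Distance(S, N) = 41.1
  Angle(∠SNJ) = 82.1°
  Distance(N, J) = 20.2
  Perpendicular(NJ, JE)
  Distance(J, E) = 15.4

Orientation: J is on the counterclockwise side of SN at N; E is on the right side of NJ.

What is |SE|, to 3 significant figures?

58.0

∠SNJ = 82.1°, so NJ runs at 23.0° + (180° − 82.1°) = 121° from the x-axis; with |NJ| = 20.2, J = N + 20.2·(cos 121°, sin 121°) = (27.5, 33.4). NJ is perpendicular to JE; with |JE| = 15.4 on the right of NJ, E = J + 15.4·(0.858, 0.514) = (40.7, 41.3). Then |SE| = |E − S| = 58.0.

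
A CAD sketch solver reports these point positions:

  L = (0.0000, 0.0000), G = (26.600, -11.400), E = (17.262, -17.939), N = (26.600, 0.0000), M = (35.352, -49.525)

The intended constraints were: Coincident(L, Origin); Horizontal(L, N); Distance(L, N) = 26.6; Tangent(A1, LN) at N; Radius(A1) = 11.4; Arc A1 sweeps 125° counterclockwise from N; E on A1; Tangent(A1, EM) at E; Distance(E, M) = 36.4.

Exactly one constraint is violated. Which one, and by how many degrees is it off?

Tangent(A1, EM) at E — off by 5.20°.

L = (0.00, 0.00) ✓; L.y = 0.00, N.y = 0.00 ✓; |LN| = 26.60 ✓; ∠(GN, NL) = 90.00° ✓; |GN| = 11.40 ✓; bearing(G→E) − bearing(G→N) = 125.0° ✓; |GE| = 11.40 ✓; ∠(GE, EM) = 95.20° ✗; |EM| = 36.40 ✓.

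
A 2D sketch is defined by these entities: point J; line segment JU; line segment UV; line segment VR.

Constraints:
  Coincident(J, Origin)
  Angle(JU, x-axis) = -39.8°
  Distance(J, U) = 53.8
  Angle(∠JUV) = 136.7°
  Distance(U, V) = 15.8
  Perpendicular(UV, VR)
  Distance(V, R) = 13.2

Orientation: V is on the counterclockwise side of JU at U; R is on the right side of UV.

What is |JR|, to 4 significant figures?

74.36

J is at the origin; JU runs at -39.8° with length 53.8, so U = 53.8·(cos -39.8°, sin -39.8°) = (41.33, -34.44). ∠JUV = 136.7°, so UV runs at -39.8° + (180° − 136.7°) = 3.500° from the x-axis; with |UV| = 15.8, V = U + 15.8·(cos 3.500°, sin 3.500°) = (57.10, -33.47). UV ⟂ VR; with |VR| = 13.2 on the right of UV, R = V + 13.2·(0.06105, -0.9981) = (57.91, -46.65). Then |JR| = |R − J| = 74.36.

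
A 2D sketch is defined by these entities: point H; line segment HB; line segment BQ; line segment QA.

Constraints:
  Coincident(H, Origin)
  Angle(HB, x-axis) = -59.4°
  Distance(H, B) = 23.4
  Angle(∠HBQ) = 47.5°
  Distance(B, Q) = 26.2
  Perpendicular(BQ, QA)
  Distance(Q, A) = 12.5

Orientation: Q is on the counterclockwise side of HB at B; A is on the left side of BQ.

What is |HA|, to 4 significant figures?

11.43

H is at the origin; HB runs at -59.4° with length 23.4, so B = 23.4·(cos -59.4°, sin -59.4°) = (11.91, -20.14). ∠HBQ = 47.5°, so BQ runs at -59.4° + (180° − 47.5°) = 73.10° from the x-axis; with |BQ| = 26.2, Q = B + 26.2·(cos 73.10°, sin 73.10°) = (19.53, 4.927). The perpendicularity gives QA at right angles to BQ; with |QA| = 12.5 on the left of BQ, A = Q + 12.5·(-0.9568, 0.2907) = (7.568, 8.561). Then |HA| = |A − H| = 11.43.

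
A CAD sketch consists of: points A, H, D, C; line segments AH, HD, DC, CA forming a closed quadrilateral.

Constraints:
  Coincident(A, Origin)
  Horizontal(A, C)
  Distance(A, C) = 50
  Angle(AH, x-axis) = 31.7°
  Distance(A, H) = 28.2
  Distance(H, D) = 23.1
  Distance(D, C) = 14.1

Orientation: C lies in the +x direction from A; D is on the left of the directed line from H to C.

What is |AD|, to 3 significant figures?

49.0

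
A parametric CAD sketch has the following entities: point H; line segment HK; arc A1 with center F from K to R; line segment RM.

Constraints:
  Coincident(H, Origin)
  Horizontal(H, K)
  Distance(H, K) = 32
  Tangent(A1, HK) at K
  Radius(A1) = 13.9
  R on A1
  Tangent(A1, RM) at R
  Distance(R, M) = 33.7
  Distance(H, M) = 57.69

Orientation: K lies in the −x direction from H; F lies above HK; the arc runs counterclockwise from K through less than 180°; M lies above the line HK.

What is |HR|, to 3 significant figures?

25.9

H is at the origin; H and K share the same y with |HK| = 32.0 and K on the −x side, so K = (-32.0, 0.00). The tangent condition forces FK to be normal to HK, so F = K + (0, 13.9) = (-32.0, 13.9). Since FR ⟂ RM (tangency), |FM| = √(13.9² + 33.7²) = 36.5 regardless of where R sits on A1. So M lies on both circle(H, 57.69) and circle(F, 36.5); the above-HK intersection is M = (-28.5, 50.2). R is the foot of the tangent from M: R = (-18.7, 17.9).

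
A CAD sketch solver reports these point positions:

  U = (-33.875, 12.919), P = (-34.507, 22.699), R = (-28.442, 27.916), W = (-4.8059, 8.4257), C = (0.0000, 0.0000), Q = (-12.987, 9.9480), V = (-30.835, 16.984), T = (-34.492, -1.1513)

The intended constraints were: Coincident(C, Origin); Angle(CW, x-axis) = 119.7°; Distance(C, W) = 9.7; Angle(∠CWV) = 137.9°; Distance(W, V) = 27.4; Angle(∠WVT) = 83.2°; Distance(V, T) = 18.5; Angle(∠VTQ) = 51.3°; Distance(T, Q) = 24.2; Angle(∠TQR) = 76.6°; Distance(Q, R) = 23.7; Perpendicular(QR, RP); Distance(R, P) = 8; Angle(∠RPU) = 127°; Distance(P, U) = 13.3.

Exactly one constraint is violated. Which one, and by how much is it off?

Distance(P, U) = 13.3 — off by 3.50.

C = (0.00, 0.00) ✓; CW at 119.7° ✓; |CW| = 9.700 ✓; ∠CWV = 137.9° ✓; |WV| = 27.40 ✓; ∠WVT = 83.20° ✓; |VT| = 18.50 ✓; ∠VTQ = 51.30° ✓; |TQ| = 24.20 ✓; ∠TQR = 76.60° ✓; |QR| = 23.70 ✓; ∠(QR, RP) = 90.00° ✓; |RP| = 8.000 ✓; ∠RPU = 127.0° ✓; |PU| = 9.800 ✗.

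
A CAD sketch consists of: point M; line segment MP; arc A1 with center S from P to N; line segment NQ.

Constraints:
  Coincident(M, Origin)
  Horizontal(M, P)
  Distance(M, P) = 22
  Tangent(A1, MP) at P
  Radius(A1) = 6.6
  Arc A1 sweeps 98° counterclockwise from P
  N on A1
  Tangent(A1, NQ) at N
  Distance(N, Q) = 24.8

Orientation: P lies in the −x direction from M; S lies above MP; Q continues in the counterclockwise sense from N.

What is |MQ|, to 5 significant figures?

37.239

M is at the origin; M and P share the same y with |MP| = 22.0 and P on the −x side, so P = (-22.000, 0.0000). A1 meets MP tangentially, so SP is at right angles to MP, so S = P + (0, 6.6) = (-22.000, 6.6000). On A1, P sits at bearing -90° from S; a 98° counterclockwise sweep puts N at bearing 8°, so N = S + 6.6·(cos 8°, sin 8°) = (-15.464, 7.5185). Since A1 is tangent to NQ there, SN ⟂ NQ, so NQ runs along (−sin 8°, cos 8°); with |NQ| = 24.8, Q = (-18.916, 32.077). Then |MQ| = |Q − M| = 37.239.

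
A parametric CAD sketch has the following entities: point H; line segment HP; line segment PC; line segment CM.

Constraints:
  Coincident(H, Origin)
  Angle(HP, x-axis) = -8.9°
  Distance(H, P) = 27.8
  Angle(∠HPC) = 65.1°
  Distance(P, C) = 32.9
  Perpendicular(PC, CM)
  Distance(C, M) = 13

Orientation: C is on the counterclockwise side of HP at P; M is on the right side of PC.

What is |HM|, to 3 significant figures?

43.7

∠HPC = 65.1°, so PC runs at -8.9° + (180° − 65.1°) = 106° from the x-axis; with |PC| = 32.9, C = P + 32.9·(cos 106°, sin 106°) = (18.4, 27.3). The perpendicularity gives CM at right angles to PC; with |CM| = 13.0 on the right of PC, M = C + 13.0·(0.961, 0.276) = (30.9, 30.9). Then |HM| = |M − H| = 43.7.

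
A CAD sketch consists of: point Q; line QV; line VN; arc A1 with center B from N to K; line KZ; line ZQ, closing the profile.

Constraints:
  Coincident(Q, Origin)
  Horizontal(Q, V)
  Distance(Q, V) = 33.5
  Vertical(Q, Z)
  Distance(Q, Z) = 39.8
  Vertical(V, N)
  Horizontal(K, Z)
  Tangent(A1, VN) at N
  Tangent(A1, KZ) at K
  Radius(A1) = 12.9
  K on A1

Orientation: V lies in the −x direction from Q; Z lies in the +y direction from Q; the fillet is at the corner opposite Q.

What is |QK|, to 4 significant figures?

44.82

Q is at the origin; Q and V share the same y with |QV| = 33.5 and V on the −x side, so V = (-33.50, 0.000). Q and Z share the same x with |QZ| = 39.8 and Z on the +y side, so Z = (0.000, 39.80). The virtual corner opposite Q is at (-33.50, 39.80). The tangent condition forces BN to be normal to VN and tangency of A1 to KZ means the radius BK is perpendicular to KZ, with radius 12.9, so the center B sits 12.9 in from both sides at B = (-20.60, 26.90). That places the tangent points at N = (-33.50, 26.90) on VN and K = (-20.60, 39.80) on KZ. Then |QK| = |K − Q| = 44.82.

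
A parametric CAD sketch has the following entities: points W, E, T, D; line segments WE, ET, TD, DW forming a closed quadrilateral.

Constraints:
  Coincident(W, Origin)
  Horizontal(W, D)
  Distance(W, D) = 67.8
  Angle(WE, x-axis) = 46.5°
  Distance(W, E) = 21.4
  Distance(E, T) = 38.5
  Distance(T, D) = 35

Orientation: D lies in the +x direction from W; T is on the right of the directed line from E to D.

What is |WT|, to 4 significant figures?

40.08

W is at the origin; W and D share the same y with |WD| = 67.8 and D in +x, so D = (67.8, 0). WE runs at 46.5° with |WE| = 21.4, so E = (14.73, 15.52). T is determined by |ET| = 38.5 and |TD| = 35.0 together: it lies at the intersection of circle(E, 38.5) and circle(D, 35.0). With |ED| = 55.29, the foot of the radical line on ED is 29.97 from E and the perpendicular offset is √(38.5² − 29.97²) = 24.16. Taking the right-of-ED solution: T = (36.71, -16.08).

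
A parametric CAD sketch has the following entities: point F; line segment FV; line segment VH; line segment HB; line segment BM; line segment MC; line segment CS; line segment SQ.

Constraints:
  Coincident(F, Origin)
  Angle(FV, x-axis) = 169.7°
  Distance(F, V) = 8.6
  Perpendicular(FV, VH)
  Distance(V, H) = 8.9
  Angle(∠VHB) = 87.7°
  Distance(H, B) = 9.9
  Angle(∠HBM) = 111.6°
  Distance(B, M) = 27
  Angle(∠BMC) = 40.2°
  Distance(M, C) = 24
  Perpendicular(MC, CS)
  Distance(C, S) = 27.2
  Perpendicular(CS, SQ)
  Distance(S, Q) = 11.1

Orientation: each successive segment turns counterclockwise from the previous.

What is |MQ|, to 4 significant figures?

30.10

The perpendicularity gives CS at right angles to MC, so CS runs at -69.80°; with |CS| = 27.2, S = (-0.04439, -18.93). The perpendicularity gives SQ at right angles to CS, so SQ runs at 20.20°; with |SQ| = 11.1, Q = (10.37, -15.10). Then |MQ| = |Q − M| = 30.10.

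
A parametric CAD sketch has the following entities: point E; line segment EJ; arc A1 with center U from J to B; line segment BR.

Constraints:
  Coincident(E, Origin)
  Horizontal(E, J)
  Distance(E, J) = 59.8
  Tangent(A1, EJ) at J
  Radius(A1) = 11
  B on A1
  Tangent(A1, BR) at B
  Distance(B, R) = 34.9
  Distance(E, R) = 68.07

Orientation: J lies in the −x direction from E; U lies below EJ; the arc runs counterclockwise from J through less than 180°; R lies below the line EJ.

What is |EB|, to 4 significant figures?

71.08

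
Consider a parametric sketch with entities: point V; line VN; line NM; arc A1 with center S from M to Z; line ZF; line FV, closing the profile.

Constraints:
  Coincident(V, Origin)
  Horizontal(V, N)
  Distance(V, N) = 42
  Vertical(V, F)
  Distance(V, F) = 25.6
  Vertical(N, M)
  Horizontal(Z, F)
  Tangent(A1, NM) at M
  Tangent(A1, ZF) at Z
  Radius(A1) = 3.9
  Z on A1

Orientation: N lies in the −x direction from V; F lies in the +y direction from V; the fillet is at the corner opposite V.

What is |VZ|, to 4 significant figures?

45.90

V is at the origin; V and N share the same y with |VN| = 42.0 and N on the −x side, so N = (-42.00, 0.000). V and F share the same x with |VF| = 25.6 and F on the +y side, so F = (0.000, 25.60). The virtual corner opposite V is at (-42.00, 25.60). Since A1 is tangent to NM there, SM ⟂ NM and tangency of A1 to ZF means the radius SZ is perpendicular to ZF, with radius 3.9, so the center S sits 3.9 in from both sides at S = (-38.10, 21.70). That places the tangent points at M = (-42.00, 21.70) on NM and Z = (-38.10, 25.60) on ZF. Then |VZ| = |Z − V| = 45.90.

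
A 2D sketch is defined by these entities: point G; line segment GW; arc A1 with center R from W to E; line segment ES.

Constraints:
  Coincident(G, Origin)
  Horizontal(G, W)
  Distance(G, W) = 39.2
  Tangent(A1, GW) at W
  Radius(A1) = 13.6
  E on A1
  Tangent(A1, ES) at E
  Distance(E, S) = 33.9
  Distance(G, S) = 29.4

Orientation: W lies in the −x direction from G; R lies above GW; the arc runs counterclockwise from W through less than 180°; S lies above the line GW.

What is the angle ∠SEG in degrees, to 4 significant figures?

54.62°

Checks: |RE| = 13.60 ✓; ∠(RE, ES) = 90.00° ✓; |ES| = 33.90 ✓; |GS| = 29.40 ✓.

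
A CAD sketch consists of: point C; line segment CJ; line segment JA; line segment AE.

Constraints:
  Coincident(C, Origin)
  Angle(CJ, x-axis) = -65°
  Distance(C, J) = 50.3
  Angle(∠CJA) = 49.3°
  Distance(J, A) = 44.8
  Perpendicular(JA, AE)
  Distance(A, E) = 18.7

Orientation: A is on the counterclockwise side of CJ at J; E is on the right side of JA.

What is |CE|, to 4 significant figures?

58.09

∠CJA = 49.3°, so JA runs at -65.0° + (180° − 49.3°) = 65.70° from the x-axis; with |JA| = 44.8, A = J + 44.8·(cos 65.70°, sin 65.70°) = (39.69, -4.756). JA ⟂ AE; with |AE| = 18.7 on the right of JA, E = A + 18.7·(0.9114, -0.4115) = (56.74, -12.45). Then |CE| = |E − C| = 58.09.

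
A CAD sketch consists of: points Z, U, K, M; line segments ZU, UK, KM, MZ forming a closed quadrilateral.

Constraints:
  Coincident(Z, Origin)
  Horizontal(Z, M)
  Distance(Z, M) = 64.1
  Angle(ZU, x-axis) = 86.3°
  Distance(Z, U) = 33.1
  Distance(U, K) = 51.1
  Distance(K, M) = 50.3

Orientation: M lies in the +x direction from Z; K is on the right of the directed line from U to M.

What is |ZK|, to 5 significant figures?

22.950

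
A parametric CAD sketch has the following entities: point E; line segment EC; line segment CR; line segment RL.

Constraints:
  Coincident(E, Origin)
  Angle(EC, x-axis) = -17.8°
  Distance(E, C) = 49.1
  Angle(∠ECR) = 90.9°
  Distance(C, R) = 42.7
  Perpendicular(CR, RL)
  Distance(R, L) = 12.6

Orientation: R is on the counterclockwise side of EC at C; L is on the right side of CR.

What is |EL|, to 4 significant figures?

75.47

E is at the origin; EC runs at -17.8° with length 49.1, so C = 49.1·(cos -17.8°, sin -17.8°) = (46.75, -15.01). ∠ECR = 90.9°, so CR runs at -17.8° + (180° − 90.9°) = 71.30° from the x-axis; with |CR| = 42.7, R = C + 42.7·(cos 71.30°, sin 71.30°) = (60.44, 25.44). CR ⟂ RL; with |RL| = 12.6 on the right of CR, L = R + 12.6·(0.9472, -0.3206) = (72.37, 21.40). Then |EL| = |L − E| = 75.47.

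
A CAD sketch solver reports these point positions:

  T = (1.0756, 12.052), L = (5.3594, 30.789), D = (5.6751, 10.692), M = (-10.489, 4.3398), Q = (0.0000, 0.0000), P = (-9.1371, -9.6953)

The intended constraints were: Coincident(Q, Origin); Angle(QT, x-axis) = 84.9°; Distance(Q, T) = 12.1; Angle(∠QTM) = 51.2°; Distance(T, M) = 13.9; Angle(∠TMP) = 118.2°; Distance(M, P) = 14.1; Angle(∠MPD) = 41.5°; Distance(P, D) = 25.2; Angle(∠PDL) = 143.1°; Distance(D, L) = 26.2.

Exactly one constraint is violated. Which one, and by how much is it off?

Distance(D, L) = 26.2 — off by 6.10.

Q = (0.00, 0.00) ✓; QT at 84.90° ✓; |QT| = 12.10 ✓; ∠QTM = 51.20° ✓; |TM| = 13.90 ✓; ∠TMP = 118.2° ✓; |MP| = 14.10 ✓; ∠MPD = 41.50° ✓; |PD| = 25.20 ✓; ∠PDL = 143.1° ✓; |DL| = 20.10 ✗.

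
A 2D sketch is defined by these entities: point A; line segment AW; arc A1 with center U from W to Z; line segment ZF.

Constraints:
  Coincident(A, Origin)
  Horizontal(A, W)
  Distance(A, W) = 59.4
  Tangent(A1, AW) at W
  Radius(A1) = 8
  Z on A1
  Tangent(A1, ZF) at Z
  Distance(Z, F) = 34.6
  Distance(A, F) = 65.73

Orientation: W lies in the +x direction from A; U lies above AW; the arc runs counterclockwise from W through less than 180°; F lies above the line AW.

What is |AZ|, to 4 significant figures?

67.50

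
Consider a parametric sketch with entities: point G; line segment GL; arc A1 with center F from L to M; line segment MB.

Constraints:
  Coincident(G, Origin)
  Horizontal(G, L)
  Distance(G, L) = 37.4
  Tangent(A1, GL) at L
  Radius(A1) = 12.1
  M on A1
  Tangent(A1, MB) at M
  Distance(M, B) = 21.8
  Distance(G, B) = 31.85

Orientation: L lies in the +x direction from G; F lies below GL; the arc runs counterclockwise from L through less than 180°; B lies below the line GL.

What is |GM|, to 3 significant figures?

27.3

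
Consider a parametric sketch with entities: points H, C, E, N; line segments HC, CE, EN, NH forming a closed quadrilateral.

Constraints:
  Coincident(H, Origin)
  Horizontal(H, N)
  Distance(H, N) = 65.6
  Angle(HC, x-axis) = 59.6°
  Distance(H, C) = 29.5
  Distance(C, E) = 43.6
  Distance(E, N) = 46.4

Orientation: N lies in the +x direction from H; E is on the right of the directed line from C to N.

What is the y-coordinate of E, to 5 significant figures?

-17.473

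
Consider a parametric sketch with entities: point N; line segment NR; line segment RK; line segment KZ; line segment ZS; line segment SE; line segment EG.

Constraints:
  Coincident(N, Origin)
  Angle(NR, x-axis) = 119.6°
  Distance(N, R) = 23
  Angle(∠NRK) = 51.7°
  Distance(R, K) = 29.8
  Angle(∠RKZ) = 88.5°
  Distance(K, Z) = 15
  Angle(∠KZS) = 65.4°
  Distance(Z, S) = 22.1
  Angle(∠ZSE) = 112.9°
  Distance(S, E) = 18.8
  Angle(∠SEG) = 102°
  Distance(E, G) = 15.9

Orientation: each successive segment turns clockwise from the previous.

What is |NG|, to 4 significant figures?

36.06

N is at the origin; NR runs at 119.6° with length 23.0, so R = (-11.36, 20.00). ∠NRK = 51.7° gives RK at -8.700° from the x-axis; with |RK| = 29.8, K = (18.10, 15.49). ∠RKZ = 88.5° gives KZ at -100.2° from the x-axis; with |KZ| = 15.0, Z = (15.44, 0.7279). ∠KZS = 65.4° gives ZS at 145.2° from the x-axis; with |ZS| = 22.1, S = (-2.707, 13.34). ∠ZSE = 112.9° gives SE at 78.10° from the x-axis; with |SE| = 18.8, E = (1.169, 31.74). ∠SEG = 102.0° gives EG at 0.1000° from the x-axis; with |EG| = 15.9, G = (17.07, 31.76). Then |NG| = |G − N| = 36.06.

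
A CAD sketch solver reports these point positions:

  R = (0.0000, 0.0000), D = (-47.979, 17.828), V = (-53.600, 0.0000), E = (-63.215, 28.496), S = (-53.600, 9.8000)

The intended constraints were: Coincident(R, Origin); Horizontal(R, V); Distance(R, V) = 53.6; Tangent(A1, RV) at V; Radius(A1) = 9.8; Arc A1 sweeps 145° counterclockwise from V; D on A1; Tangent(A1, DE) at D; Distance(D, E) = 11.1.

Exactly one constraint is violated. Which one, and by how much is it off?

Distance(D, E) = 11.1 — off by 7.50.

R = (0.00, 0.00) ✓; R.y = 0.00, V.y = 0.00 ✓; |RV| = 53.60 ✓; ∠(SV, VR) = 90.00° ✓; |SV| = 9.800 ✓; bearing(S→D) − bearing(S→V) = 145.0° ✓; |SD| = 9.800 ✓; ∠(SD, DE) = 90.00° ✓; |DE| = 18.60 ✗.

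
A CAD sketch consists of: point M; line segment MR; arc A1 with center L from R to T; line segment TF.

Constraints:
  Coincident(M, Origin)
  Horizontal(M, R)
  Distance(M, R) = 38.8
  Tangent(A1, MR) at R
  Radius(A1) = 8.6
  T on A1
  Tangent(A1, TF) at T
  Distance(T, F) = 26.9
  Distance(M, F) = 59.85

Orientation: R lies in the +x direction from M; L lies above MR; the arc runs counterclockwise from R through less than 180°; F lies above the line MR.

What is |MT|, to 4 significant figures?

48.11

M is at the origin; M and R share the same y with |MR| = 38.8 and R on the +x side, so R = (38.80, 0.000). Since A1 is tangent to MR there, LR ⟂ MR, so L = R + (0, 8.6) = (38.80, 8.600). Since LT ⟂ TF (tangency), |LF| = √(8.6² + 26.9²) = 28.24 regardless of where T sits on A1. So F lies on both circle(M, 59.85) and circle(L, 28.24); the above-MR intersection is F = (48.45, 35.14). T is the foot of the tangent from F: T = (47.39, 8.264).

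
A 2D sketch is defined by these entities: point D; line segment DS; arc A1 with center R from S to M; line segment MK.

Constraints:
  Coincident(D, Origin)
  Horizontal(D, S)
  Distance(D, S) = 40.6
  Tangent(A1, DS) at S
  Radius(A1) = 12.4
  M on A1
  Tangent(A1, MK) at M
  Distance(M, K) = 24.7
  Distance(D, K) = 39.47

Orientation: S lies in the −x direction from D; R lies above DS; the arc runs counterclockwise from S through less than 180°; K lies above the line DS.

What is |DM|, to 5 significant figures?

30.055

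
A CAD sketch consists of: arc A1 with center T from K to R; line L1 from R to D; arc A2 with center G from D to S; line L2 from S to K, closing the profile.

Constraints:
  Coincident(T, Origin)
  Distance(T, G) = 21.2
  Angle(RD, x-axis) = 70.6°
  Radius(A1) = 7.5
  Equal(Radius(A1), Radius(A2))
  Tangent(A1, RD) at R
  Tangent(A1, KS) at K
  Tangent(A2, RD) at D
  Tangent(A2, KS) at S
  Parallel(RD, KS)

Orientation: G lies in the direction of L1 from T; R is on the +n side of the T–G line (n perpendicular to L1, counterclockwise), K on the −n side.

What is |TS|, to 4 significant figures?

22.49

Tangency of A1 to both parallel lines with radius 7.5 puts R and K at T ± 7.5·n: R = (-7.074, 2.491), K = (7.074, -2.491). Equal radii place D and S the same way about G: D = G + 7.5·n = (-0.03235, 22.49), S = G − 7.5·n = (14.12, 17.51). Then |TS| = |S − T| = 22.49.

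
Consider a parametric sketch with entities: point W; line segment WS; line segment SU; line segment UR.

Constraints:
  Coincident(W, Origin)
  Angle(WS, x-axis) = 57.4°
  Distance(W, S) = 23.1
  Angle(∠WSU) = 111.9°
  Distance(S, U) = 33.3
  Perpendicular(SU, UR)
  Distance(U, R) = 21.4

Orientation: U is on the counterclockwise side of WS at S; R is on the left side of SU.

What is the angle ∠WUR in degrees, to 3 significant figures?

62.9°

W is at the origin; WS runs at 57.4° with length 23.1, so S = 23.1·(cos 57.4°, sin 57.4°) = (12.4, 19.5). ∠WSU = 111.9°, so SU runs at 57.4° + (180° − 111.9°) = 126° from the x-axis; with |SU| = 33.3, U = S + 33.3·(cos 126°, sin 126°) = (-6.89, 46.6). SU is perpendicular to UR; with |UR| = 21.4 on the left of SU, R = U + 21.4·(-0.814, -0.581) = (-24.3, 34.1). Then cos ∠WUR = UW·UR / (|UW||UR|), giving 62.9°.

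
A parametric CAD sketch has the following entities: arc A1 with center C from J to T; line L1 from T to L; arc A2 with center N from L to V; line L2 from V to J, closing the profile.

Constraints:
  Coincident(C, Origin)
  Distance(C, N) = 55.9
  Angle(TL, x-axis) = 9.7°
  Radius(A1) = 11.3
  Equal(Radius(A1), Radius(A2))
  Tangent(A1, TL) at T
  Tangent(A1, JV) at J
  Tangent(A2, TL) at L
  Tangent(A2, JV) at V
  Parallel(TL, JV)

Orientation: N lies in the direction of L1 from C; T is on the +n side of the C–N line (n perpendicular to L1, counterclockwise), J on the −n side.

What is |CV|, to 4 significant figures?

57.03

Tangency of A1 to both parallel lines with radius 11.3 puts T and J at C ± 11.3·n: T = (-1.904, 11.14), J = (1.904, -11.14). Equal radii place L and V the same way about N: L = N + 11.3·n = (53.20, 20.56), V = N − 11.3·n = (57.00, -1.720). Then |CV| = |V − C| = 57.03.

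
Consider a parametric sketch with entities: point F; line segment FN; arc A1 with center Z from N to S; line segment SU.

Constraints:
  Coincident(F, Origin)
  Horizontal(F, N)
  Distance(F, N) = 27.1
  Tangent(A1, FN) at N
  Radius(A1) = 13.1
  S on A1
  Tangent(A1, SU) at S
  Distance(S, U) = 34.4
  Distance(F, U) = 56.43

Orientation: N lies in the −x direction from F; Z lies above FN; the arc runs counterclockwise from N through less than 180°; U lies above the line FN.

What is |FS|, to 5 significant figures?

22.904

Checks: |ZS| = 13.10 ✓; ∠(ZS, SU) = 90.00° ✓; |SU| = 34.40 ✓; |FU| = 56.43 ✓.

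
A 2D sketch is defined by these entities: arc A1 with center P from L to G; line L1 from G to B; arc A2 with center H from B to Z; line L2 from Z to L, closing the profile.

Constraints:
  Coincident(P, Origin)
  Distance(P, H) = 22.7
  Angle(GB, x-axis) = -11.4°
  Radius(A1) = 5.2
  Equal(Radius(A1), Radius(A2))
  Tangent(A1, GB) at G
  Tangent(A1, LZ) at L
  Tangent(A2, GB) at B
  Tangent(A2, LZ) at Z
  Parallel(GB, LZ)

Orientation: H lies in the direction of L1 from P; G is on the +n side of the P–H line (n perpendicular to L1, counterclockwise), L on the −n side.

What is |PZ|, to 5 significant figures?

23.288

The slot axis is L1's direction at -11.4°, so u = (cos -11.4°, sin -11.4°) = (0.98027, -0.19766) and n = (−sin -11.4°, cos -11.4°) = (0.19766, 0.98027). P is at the origin and H lies 22.7 along u from P, so H = 22.7·u = (22.252, -4.4868). Tangency of A1 to both parallel lines with radius 5.2 puts G and L at P ± 5.2·n: G = (1.0278, 5.0974), L = (-1.0278, -5.0974). Equal radii place B and Z the same way about H: B = H + 5.2·n = (23.280, 0.61059), Z = H − 5.2·n = (21.224, -9.5842). Then |PZ| = |Z − P| = 23.288.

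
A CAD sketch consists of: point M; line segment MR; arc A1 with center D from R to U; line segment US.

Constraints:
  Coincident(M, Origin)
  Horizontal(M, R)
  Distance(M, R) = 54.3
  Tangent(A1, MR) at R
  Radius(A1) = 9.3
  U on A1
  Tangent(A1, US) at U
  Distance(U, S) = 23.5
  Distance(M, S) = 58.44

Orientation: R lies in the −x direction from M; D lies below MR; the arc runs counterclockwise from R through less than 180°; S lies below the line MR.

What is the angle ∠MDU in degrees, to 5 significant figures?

153.08°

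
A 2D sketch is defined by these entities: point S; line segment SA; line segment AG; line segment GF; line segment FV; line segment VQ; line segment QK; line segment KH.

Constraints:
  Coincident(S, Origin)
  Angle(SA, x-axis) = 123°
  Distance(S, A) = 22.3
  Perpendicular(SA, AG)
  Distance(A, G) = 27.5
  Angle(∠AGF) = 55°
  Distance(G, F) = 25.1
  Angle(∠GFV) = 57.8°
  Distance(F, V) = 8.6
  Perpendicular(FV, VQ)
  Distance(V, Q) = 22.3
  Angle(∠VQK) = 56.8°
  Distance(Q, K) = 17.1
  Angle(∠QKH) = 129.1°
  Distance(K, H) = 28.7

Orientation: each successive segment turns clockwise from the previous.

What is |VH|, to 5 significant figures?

23.272

S is at the origin; SA runs at 123.0° with length 22.3, so A = (-12.145, 18.702). SA is perpendicular to AG, so AG runs at 33.000°; with |AG| = 27.5, G = (10.918, 33.680). ∠AGF = 55.0° gives GF at -92.000° from the x-axis; with |GF| = 25.1, F = (10.042, 8.5952). ∠GFV = 57.8° gives FV at 145.80° from the x-axis; with |FV| = 8.6, V = (2.9291, 13.429). FV ⟂ VQ, so VQ runs at 55.800°; with |VQ| = 22.3, Q = (15.464, 31.873). ∠VQK = 56.8° gives QK at -67.400° from the x-axis; with |QK| = 17.1, K = (22.035, 16.086). ∠QKH = 129.1° gives KH at -118.30° from the x-axis; with |KH| = 28.7, H = (8.4287, -9.1836). Then |VH| = |H − V| = 23.272.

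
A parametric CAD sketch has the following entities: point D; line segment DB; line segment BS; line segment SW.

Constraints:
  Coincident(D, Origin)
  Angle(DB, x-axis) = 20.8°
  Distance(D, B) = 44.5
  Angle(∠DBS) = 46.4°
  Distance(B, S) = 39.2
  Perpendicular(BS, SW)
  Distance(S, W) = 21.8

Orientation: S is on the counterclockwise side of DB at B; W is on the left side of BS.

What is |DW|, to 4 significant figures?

13.46

∠DBS = 46.4°, so BS runs at 20.8° + (180° − 46.4°) = 154.4° from the x-axis; with |BS| = 39.2, S = B + 39.2·(cos 154.4°, sin 154.4°) = (6.248, 32.74). BS is perpendicular to SW; with |SW| = 21.8 on the left of BS, W = S + 21.8·(-0.4321, -0.9018) = (-3.172, 13.08). Then |DW| = |W − D| = 13.46.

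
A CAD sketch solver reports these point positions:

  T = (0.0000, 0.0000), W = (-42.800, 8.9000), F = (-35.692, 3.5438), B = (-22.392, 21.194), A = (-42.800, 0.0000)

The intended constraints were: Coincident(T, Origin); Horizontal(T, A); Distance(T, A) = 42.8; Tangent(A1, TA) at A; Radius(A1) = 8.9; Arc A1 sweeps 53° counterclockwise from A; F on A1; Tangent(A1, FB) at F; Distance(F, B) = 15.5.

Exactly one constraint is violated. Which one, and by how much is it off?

Distance(F, B) = 15.5 — off by 6.60.

T = (0.00, 0.00) ✓; T.y = 0.00, A.y = 0.00 ✓; |TA| = 42.80 ✓; ∠(WA, AT) = 90.00° ✓; |WA| = 8.900 ✓; bearing(W→F) − bearing(W→A) = 53.00° ✓; |WF| = 8.900 ✓; ∠(WF, FB) = 90.00° ✓; |FB| = 22.10 ✗.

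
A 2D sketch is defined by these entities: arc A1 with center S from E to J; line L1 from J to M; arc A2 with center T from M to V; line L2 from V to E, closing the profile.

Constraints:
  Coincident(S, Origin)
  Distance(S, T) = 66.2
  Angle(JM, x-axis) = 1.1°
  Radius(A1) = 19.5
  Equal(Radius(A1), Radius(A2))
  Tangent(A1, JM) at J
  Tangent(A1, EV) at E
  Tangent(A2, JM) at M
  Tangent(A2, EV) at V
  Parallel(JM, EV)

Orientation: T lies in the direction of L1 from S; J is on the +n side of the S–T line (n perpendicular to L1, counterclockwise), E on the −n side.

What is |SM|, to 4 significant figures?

69.01

Tangency of A1 to both parallel lines with radius 19.5 puts J and E at S ± 19.5·n: J = (-0.3744, 19.50), E = (0.3744, -19.50). Equal radii place M and V the same way about T: M = T + 19.5·n = (65.81, 20.77), V = T − 19.5·n = (66.56, -18.23). Then |SM| = |M − S| = 69.01.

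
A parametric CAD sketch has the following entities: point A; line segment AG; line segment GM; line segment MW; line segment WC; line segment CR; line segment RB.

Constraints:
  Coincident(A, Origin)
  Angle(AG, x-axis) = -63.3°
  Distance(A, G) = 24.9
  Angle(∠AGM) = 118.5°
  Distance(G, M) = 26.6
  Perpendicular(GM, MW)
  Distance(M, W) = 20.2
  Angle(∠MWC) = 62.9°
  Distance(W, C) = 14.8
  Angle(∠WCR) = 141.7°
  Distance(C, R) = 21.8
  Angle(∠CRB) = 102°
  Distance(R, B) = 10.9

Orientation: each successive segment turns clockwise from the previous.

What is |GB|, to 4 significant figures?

18.36

∠WCR = 141.7° gives CR at -10.20° from the x-axis; with |CR| = 21.8, R = (13.93, -29.45). ∠CRB = 102.0° gives RB at -88.20° from the x-axis; with |RB| = 10.9, B = (14.27, -40.34). Then |GB| = |B − G| = 18.36.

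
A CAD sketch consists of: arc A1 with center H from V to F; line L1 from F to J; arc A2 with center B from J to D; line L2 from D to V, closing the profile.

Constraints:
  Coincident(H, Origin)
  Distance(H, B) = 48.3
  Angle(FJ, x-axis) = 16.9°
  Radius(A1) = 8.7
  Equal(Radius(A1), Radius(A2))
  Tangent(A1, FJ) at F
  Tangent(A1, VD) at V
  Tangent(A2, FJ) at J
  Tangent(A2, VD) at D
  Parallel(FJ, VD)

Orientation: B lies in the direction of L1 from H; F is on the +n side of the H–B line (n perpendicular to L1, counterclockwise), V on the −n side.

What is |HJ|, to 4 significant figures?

49.08

The slot axis is L1's direction at 16.9°, so u = (cos 16.9°, sin 16.9°) = (0.9568, 0.2907) and n = (−sin 16.9°, cos 16.9°) = (-0.2907, 0.9568). H is at the origin and B lies 48.3 along u from H, so B = 48.3·u = (46.21, 14.04). Tangency of A1 to both parallel lines with radius 8.7 puts F and V at H ± 8.7·n: F = (-2.529, 8.324), V = (2.529, -8.324). Equal radii place J and D the same way about B: J = B + 8.7·n = (43.68, 22.37), D = B − 8.7·n = (48.74, 5.717). Then |HJ| = |J − H| = 49.08.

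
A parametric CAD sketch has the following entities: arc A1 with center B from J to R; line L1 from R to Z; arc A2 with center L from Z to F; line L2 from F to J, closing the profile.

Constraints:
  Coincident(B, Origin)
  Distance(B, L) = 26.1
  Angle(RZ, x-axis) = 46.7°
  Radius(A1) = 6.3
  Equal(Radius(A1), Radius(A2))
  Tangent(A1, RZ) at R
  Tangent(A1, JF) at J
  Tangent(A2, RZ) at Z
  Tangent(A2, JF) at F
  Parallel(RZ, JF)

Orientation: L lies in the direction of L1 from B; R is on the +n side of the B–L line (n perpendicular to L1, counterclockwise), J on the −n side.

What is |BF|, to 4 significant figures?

26.85

The slot axis is L1's direction at 46.7°, so u = (cos 46.7°, sin 46.7°) = (0.6858, 0.7278) and n = (−sin 46.7°, cos 46.7°) = (-0.7278, 0.6858). B is at the origin and L lies 26.1 along u from B, so L = 26.1·u = (17.90, 18.99). Tangency of A1 to both parallel lines with radius 6.3 puts R and J at B ± 6.3·n: R = (-4.585, 4.321), J = (4.585, -4.321). Equal radii place Z and F the same way about L: Z = L + 6.3·n = (13.31, 23.32), F = L − 6.3·n = (22.48, 14.67). Then |BF| = |F − B| = 26.85.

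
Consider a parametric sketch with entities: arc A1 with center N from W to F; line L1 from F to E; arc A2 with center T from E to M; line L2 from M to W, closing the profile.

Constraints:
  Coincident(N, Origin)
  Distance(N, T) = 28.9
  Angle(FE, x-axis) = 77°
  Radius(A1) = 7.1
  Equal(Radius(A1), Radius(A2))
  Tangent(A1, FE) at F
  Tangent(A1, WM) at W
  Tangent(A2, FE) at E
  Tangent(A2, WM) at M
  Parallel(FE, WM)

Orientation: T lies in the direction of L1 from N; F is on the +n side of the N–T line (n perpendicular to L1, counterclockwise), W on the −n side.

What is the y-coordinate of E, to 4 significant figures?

29.76

The slot axis is L1's direction at 77.0°, so u = (cos 77.0°, sin 77.0°) = (0.2250, 0.9744) and n = (−sin 77.0°, cos 77.0°) = (-0.9744, 0.2250). N is at the origin and T lies 28.9 along u from N, so T = 28.9·u = (6.501, 28.16). Tangency of A1 to both parallel lines with radius 7.1 puts F and W at N ± 7.1·n: F = (-6.918, 1.597), W = (6.918, -1.597). Equal radii place E and M the same way about T: E = T + 7.1·n = (-0.4169, 29.76), M = T − 7.1·n = (13.42, 26.56). So E.y = 29.76.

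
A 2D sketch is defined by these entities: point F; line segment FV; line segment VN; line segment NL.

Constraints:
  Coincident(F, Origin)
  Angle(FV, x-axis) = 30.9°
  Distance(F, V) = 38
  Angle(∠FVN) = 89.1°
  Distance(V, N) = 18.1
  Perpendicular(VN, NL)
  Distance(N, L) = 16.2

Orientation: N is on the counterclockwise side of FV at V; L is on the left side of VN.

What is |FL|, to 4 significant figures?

27.95

F is at the origin; FV runs at 30.9° with length 38.0, so V = 38.0·(cos 30.9°, sin 30.9°) = (32.61, 19.51). ∠FVN = 89.1°, so VN runs at 30.9° + (180° − 89.1°) = 121.8° from the x-axis; with |VN| = 18.1, N = V + 18.1·(cos 121.8°, sin 121.8°) = (23.07, 34.90). VN ⟂ NL; with |NL| = 16.2 on the left of VN, L = N + 16.2·(-0.8499, -0.5270) = (9.300, 26.36). Then |FL| = |L − F| = 27.95.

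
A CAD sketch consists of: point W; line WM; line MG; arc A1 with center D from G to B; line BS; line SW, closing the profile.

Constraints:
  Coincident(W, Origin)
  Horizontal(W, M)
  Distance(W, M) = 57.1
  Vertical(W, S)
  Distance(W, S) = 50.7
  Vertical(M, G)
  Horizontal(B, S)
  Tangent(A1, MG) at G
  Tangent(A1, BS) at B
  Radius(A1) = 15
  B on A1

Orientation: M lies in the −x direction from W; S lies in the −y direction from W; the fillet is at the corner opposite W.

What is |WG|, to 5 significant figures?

67.342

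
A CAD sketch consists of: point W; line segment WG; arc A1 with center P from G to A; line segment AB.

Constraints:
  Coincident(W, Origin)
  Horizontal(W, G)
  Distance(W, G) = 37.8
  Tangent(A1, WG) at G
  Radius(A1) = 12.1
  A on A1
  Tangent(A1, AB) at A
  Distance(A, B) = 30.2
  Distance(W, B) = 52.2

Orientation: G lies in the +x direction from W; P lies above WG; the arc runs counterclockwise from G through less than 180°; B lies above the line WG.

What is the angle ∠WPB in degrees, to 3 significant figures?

92.0°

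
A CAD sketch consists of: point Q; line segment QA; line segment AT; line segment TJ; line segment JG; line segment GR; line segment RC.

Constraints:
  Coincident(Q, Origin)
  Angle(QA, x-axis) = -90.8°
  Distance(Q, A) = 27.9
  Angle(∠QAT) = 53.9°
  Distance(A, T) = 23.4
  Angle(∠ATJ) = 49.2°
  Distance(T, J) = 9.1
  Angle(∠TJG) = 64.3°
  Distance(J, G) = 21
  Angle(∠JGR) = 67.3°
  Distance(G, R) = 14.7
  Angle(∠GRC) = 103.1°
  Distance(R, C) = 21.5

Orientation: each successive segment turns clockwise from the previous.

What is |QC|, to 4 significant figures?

18.96

∠JGR = 67.3° gives GR at 143.9° from the x-axis; with |GR| = 14.7, R = (-26.96, -23.68). ∠GRC = 103.1° gives RC at 67.00° from the x-axis; with |RC| = 21.5, C = (-18.55, -3.885). Then |QC| = |C − Q| = 18.96.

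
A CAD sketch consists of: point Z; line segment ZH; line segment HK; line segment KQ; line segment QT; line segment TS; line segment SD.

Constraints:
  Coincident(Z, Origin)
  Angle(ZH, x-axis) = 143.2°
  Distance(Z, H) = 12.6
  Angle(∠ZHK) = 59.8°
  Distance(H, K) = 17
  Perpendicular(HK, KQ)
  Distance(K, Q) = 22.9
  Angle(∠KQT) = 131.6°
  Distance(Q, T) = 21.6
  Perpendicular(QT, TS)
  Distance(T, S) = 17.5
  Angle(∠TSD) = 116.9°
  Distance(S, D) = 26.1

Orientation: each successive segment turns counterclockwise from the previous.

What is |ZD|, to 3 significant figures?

13.4

Z is at the origin; ZH runs at 143.2° with length 12.6, so H = (-10.1, 7.55). ∠ZHK = 59.8° gives HK at -96.6° from the x-axis; with |HK| = 17.0, K = (-12.0, -9.34). The perpendicularity gives KQ at right angles to HK, so KQ runs at -6.60°; with |KQ| = 22.9, Q = (10.7, -12.0). ∠KQT = 131.6° gives QT at 41.8° from the x-axis; with |QT| = 21.6, T = (26.8, 2.43). The perpendicularity gives TS at right angles to QT, so TS runs at 132°; with |TS| = 17.5, S = (15.1, 15.5). ∠TSD = 116.9° gives SD at -165° from the x-axis; with |SD| = 26.1, D = (-10.1, 8.76). Then |ZD| = |D − Z| = 13.4.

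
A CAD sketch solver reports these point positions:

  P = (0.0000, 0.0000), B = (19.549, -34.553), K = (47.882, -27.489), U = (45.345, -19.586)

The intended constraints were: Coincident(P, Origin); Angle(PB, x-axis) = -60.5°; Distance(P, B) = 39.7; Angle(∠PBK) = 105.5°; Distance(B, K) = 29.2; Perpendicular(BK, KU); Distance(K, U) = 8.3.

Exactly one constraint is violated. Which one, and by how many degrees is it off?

Perpendicular(BK, KU) — off by 3.80°.

P = (0.00, 0.00) ✓; PB at -60.50° ✓; |PB| = 39.70 ✓; ∠PBK = 105.5° ✓; |BK| = 29.20 ✓; ∠(BK, KU) = 93.80° ✗; |KU| = 8.300 ✓.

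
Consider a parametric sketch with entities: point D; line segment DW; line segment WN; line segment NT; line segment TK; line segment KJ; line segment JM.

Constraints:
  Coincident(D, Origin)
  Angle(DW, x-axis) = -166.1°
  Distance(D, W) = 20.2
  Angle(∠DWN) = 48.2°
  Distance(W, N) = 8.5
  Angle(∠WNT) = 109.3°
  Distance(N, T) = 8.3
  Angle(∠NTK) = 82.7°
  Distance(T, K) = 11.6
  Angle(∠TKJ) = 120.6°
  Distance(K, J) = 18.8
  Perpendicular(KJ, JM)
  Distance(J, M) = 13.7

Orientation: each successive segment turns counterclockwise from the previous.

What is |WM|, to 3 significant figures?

13.2

∠TKJ = 120.6° gives KJ at -167° from the x-axis; with |KJ| = 18.8, J = (-32.2, -0.592). KJ is perpendicular to JM, so JM runs at -76.9°; with |JM| = 13.7, M = (-29.1, -13.9). Then |WM| = |M − W| = 13.2.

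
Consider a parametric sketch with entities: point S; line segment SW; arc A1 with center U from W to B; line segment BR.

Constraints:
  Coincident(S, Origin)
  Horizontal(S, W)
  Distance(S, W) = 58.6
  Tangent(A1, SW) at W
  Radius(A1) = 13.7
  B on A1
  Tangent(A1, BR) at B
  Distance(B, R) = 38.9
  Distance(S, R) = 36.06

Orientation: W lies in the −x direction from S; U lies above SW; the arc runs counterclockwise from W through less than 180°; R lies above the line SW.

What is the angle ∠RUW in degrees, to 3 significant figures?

113°

Checks: |UW| = 13.70 ✓; |UB| = 13.70 ✓; ∠(UB, BR) = 90.00° ✓; |BR| = 38.90 ✓; |SR| = 36.06 ✓.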